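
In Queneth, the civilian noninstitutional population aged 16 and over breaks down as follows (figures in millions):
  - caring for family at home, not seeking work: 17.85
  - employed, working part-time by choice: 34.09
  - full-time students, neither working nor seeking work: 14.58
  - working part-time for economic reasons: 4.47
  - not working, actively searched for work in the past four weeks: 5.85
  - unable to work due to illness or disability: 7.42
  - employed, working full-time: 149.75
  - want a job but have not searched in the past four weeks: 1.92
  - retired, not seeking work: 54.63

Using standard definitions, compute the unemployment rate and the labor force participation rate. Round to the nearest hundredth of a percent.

Employed = 34.09 + 4.47 + 149.75 = 188.31 million (anyone who worked, including part-time for economic reasons, counts as employed).
Unemployed = 5.85 million.
Labor force = 188.31 + 5.85 = 194.16 million.
Not in labor force = 17.85 + 14.58 + 7.42 + 1.92 + 54.63 = 96.40 million (those not working and not actively searching are outside the labor force — including those who want a job but have given up searching).
Civilian working-age population = 194.16 + 96.40 = 290.56 million.
Unemployment rate = 5.85 / 194.16 = 3.01%.
Labor force participation rate = 194.16 / 290.56 = 66.82%.

Unemployment rate ≈ 3.01%; labor force participation rate ≈ 66.82%.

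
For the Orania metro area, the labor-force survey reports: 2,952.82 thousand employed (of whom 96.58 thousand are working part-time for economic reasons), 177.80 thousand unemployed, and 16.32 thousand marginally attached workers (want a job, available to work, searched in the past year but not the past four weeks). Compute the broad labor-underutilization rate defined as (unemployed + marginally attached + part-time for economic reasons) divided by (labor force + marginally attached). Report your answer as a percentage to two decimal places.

Broad underutilization rate ≈ 9.24%.

Labor force = 2,952.82 + 177.80 = 3,130.62 thousand.
Numerator = 177.80 + 16.32 + 96.58 = 290.70 thousand.
Denominator = 3,130.62 + 16.32 = 3,146.94 thousand.
Broad rate = 290.70 / 3,146.94 = 9.24%.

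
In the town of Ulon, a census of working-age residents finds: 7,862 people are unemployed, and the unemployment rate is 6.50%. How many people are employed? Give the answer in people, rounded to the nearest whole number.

About 113,092 are employed.

Labor force = U / u = 7,862 / 0.0650 ≈ 120,954.
Employed = labor force − unemployed = 120,954 − 7,862 = 113,092.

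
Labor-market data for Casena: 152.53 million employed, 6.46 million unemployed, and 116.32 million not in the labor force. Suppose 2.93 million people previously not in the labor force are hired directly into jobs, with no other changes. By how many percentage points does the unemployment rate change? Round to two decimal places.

Initially, labor force = 152.53 + 6.46 = 158.99 million, so u = 6.46/158.99 = 4.06%.
After the change, employed and labor force both rise by 2.93; unemployed unchanged → E = 155.46, U = 6.46, labor force = 161.92 million.
New unemployment rate = 6.46 / 161.92 = 3.99%.
Change = 3.99% − 4.06% = −0.07 percentage points.

The unemployment rate changes by −0.07 percentage points.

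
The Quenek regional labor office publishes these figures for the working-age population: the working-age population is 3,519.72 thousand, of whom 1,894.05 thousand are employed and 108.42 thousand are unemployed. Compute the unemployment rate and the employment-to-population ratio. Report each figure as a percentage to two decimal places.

Labor force = employed + unemployed = 1,894.05 + 108.42 = 2,002.47 thousand.
Unemployment rate = 108.42 / 2,002.47 = 5.41%.
Employment-population ratio = 1,894.05 / 3,519.72 = 53.81%.

Unemployment rate ≈ 5.41%; employment-population ratio ≈ 53.81%.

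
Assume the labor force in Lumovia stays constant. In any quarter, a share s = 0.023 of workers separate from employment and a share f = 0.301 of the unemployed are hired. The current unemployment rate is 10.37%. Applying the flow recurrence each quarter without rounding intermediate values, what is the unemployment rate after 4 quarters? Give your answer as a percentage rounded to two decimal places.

With a fixed labor force, u_{t+1} = u_t + s·(1−u_t) − f·u_t = u_t·(1−s−f) + s.
Here 1−s−f = 0.676 and s = 0.023.
u_1 = 0.103700 × 0.676 + 0.023 = 0.093101.
u_2 = 0.093101 × 0.676 + 0.023 = 0.085936.
u_3 = 0.085936 × 0.676 + 0.023 = 0.081093.
u_4 = 0.081093 × 0.676 + 0.023 = 0.077819.

Unemployment rate after four quarters ≈ 7.78%.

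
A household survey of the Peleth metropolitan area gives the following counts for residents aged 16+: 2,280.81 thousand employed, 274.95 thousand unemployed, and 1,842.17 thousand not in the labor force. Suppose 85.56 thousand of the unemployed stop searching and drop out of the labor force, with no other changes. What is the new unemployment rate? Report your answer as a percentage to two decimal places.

New unemployment rate ≈ 7.67%.

Initially, labor force = 2,280.81 + 274.95 = 2,555.76 thousand, so u = 274.95/2,555.76 = 10.76%.
After the change, unemployed and labor force both fall by 85.56 → E = 2,280.81, U = 189.39, labor force = 2,470.20 thousand.
New unemployment rate = 189.39 / 2,470.20 = 7.67%.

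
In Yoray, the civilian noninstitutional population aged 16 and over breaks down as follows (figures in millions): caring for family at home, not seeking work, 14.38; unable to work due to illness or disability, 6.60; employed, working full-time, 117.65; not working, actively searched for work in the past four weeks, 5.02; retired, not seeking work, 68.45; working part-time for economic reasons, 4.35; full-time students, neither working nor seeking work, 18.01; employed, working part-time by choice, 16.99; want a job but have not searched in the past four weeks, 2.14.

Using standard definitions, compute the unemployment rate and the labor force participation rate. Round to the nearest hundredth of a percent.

Unemployment rate ≈ 3.49%; labor force participation rate ≈ 56.79%.

Employed = 117.65 + 4.35 + 16.99 = 138.99 million (anyone who worked, including part-time for economic reasons, counts as employed).
Unemployed = 5.02 million.
Labor force = 138.99 + 5.02 = 144.01 million.
Not in labor force = 14.38 + 6.60 + 68.45 + 18.01 + 2.14 = 109.58 million (those not working and not actively searching are outside the labor force — including those who want a job but have given up searching).
Civilian working-age population = 144.01 + 109.58 = 253.59 million.
Unemployment rate = 5.02 / 144.01 = 3.49%.
Labor force participation rate = 144.01 / 253.59 = 56.79%.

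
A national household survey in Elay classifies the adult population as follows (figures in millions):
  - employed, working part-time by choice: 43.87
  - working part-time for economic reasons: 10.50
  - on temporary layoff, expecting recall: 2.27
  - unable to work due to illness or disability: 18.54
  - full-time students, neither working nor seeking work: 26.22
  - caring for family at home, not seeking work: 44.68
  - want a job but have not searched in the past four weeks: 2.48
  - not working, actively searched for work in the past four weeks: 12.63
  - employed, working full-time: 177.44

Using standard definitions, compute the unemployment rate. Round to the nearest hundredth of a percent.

Unemployment rate ≈ 6.04%.

Employed = 43.87 + 10.50 + 177.44 = 231.81 million (anyone who worked, including part-time for economic reasons, counts as employed).
Unemployed = 2.27 + 12.63 = 14.90 million (jobless and actively searching, or on temporary layoff).
Labor force = 231.81 + 14.90 = 246.71 million.
Unemployment rate = 14.90 / 246.71 = 6.04%.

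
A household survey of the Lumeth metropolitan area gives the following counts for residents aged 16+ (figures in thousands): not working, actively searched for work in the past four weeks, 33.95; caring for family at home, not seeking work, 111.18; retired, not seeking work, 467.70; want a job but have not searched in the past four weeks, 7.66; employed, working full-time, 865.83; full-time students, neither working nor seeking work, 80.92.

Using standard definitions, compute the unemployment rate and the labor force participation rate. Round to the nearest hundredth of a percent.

Unemployment rate ≈ 3.77%; labor force participation rate ≈ 57.41%.

Employed = 865.83 thousand.
Unemployed = 33.95 thousand.
Labor force = 865.83 + 33.95 = 899.78 thousand.
Not in labor force = 111.18 + 467.70 + 7.66 + 80.92 = 667.46 thousand (those not working and not actively searching are outside the labor force — including those who want a job but have given up searching).
Civilian working-age population = 899.78 + 667.46 = 1,567.24 thousand.
Unemployment rate = 33.95 / 899.78 = 3.77%.
Labor force participation rate = 899.78 / 1,567.24 = 57.41%.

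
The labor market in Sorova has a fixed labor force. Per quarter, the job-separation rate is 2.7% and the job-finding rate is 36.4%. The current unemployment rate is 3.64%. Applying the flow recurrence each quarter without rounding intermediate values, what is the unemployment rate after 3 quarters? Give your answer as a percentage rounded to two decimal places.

With a fixed labor force, u_{t+1} = u_t + s·(1−u_t) − f·u_t = u_t·(1−s−f) + s.
Here 1−s−f = 0.609 and s = 0.027.
u_1 = 0.036400 × 0.609 + 0.027 = 0.049168.
u_2 = 0.049168 × 0.609 + 0.027 = 0.056943.
u_3 = 0.056943 × 0.609 + 0.027 = 0.061678.

Unemployment rate after three quarters ≈ 6.17%.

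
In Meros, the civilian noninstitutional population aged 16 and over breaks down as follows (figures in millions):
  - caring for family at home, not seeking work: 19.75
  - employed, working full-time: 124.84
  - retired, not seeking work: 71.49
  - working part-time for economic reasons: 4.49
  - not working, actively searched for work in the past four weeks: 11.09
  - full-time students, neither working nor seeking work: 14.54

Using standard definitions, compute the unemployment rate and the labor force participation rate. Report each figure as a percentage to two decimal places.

Unemployment rate ≈ 7.90%; labor force participation rate ≈ 57.03%.

Employed = 124.84 + 4.49 = 129.33 million (anyone who worked, including part-time for economic reasons, counts as employed).
Unemployed = 11.09 million.
Labor force = 129.33 + 11.09 = 140.42 million.
Not in labor force = 19.75 + 71.49 + 14.54 = 105.78 million (those not working and not actively searching are outside the labor force).
Civilian working-age population = 140.42 + 105.78 = 246.20 million.
Unemployment rate = 11.09 / 140.42 = 7.90%.
Labor force participation rate = 140.42 / 246.20 = 57.03%.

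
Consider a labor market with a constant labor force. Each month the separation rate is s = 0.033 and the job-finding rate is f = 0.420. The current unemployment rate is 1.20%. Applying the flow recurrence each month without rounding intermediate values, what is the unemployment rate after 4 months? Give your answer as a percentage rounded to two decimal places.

Unemployment rate after four months ≈ 6.74%.

With a fixed labor force, u_{t+1} = u_t + s·(1−u_t) − f·u_t = u_t·(1−s−f) + s.
Here 1−s−f = 0.547 and s = 0.033.
u_1 = 0.012000 × 0.547 + 0.033 = 0.039564.
u_2 = 0.039564 × 0.547 + 0.033 = 0.054642.
u_3 = 0.054642 × 0.547 + 0.033 = 0.062889.
u_4 = 0.062889 × 0.547 + 0.033 = 0.067400.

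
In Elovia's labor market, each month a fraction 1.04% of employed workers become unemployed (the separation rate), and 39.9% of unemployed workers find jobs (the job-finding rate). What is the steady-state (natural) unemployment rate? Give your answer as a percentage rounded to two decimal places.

At steady state the flows balance: s·E = f·U, so U/(E+U) = s/(s+f).
u* = 1.04 / (1.04 + 39.9) = 1.04 / 40.94 = 2.54%.

Steady-state unemployment rate ≈ 2.54%.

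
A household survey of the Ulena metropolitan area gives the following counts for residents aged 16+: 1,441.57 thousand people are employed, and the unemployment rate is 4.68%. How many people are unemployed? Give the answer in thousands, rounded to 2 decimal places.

Let U be the number unemployed. The labor force is E + U, and U/(E+U) = 0.0468.
So U = 0.0468 × 1,441.57 / (1 − 0.0468) = 67.4655 / 0.9532 ≈ 70.78 thousand.

About 70.78 thousand are unemployed.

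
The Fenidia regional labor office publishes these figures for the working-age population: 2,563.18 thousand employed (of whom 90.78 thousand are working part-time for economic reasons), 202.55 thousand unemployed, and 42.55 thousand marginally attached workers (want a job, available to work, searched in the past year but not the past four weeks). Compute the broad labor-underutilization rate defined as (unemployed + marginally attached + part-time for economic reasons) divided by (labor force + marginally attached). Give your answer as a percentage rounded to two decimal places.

Broad underutilization rate ≈ 11.96%.

Labor force = 2,563.18 + 202.55 = 2,765.73 thousand.
Numerator = 202.55 + 42.55 + 90.78 = 335.88 thousand.
Denominator = 2,765.73 + 42.55 = 2,808.28 thousand.
Broad rate = 335.88 / 2,808.28 = 11.96%.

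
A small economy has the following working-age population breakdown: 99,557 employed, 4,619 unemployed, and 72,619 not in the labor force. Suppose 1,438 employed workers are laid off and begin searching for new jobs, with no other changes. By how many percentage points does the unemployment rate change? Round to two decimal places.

The unemployment rate changes by +1.38 percentage points.

Initially, labor force = 99,557 + 4,619 = 104,176, so u = 4,619/104,176 = 4.43%.
After the change, employed falls and unemployed rises by 1,438; labor force unchanged → E = 98,119, U = 6,057, labor force = 104,176.
New unemployment rate = 6,057 / 104,176 = 5.81%.
Change = 5.81% − 4.43% = +1.38 percentage points.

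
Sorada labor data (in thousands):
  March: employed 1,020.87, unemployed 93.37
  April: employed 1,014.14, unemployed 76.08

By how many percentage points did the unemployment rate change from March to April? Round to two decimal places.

March: labor force = 1,020.87 + 93.37 = 1,114.24; u = 93.37/1,114.24 = 8.38%.
April: labor force = 1,014.14 + 76.08 = 1,090.22; u = 76.08/1,090.22 = 6.98%.
Change = 6.98% − 8.38% = −1.40 pp.

The unemployment rate changed by −1.40 percentage points.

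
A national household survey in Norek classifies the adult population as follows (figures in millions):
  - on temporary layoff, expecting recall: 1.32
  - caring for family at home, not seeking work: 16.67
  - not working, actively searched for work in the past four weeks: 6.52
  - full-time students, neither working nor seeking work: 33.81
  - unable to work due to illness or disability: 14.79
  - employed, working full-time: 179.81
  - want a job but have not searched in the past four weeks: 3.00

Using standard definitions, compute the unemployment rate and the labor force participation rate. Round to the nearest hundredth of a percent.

Employed = 179.81 million.
Unemployed = 1.32 + 6.52 = 7.84 million (jobless and actively searching, or on temporary layoff).
Labor force = 179.81 + 7.84 = 187.65 million.
Not in labor force = 16.67 + 33.81 + 14.79 + 3.00 = 68.27 million (those not working and not actively searching are outside the labor force — including those who want a job but have given up searching).
Civilian working-age population = 187.65 + 68.27 = 255.92 million.
Unemployment rate = 7.84 / 187.65 = 4.18%.
Labor force participation rate = 187.65 / 255.92 = 73.32%.

Unemployment rate ≈ 4.18%; labor force participation rate ≈ 73.32%.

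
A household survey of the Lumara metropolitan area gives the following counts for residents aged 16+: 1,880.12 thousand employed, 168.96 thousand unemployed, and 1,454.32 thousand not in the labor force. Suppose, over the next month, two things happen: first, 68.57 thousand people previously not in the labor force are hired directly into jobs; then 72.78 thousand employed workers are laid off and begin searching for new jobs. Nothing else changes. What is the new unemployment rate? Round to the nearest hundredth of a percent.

Initially, labor force = 1,880.12 + 168.96 = 2,049.08 thousand, so u = 168.96/2,049.08 = 8.25%.
After the first change, employed and labor force both rise by 68.57; unemployed unchanged → E = 1,948.69, U = 168.96, labor force = 2,117.65 thousand.
After the second change, employed falls and unemployed rises by 72.78; labor force unchanged → E = 1,875.91, U = 241.74, labor force = 2,117.65 thousand.
New unemployment rate = 241.74 / 2,117.65 = 11.42%.

New unemployment rate ≈ 11.42%.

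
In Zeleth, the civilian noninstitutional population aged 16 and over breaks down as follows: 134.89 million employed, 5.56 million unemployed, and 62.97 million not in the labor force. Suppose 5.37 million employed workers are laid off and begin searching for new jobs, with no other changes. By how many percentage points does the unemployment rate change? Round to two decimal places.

The unemployment rate changes by +3.82 percentage points.

Initially, labor force = 134.89 + 5.56 = 140.45 million, so u = 5.56/140.45 = 3.96%.
After the change, employed falls and unemployed rises by 5.37; labor force unchanged → E = 129.52, U = 10.93, labor force = 140.45 million.
New unemployment rate = 10.93 / 140.45 = 7.78%.
Change = 7.78% − 3.96% = +3.82 percentage points.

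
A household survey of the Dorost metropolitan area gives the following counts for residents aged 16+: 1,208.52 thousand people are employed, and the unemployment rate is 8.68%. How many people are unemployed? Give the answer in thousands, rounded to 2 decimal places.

About 114.87 thousand are unemployed.

Let U be the number unemployed. The labor force is E + U, and U/(E+U) = 0.0868.
So U = 0.0868 × 1,208.52 / (1 − 0.0868) = 104.8995 / 0.9132 ≈ 114.87 thousand.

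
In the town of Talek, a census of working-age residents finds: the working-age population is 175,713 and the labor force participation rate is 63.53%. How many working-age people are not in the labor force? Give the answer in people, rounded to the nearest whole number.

Share not in the labor force = 1 − 0.6353 = 0.3647.
Not in labor force = 0.3647 × 175,713 ≈ 64,083.

About 64,083 are not in the labor force.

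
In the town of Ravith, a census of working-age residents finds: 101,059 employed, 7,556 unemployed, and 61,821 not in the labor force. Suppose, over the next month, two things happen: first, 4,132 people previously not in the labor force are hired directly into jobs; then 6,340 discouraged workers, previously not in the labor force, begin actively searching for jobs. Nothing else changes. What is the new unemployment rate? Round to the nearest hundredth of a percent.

Initially, labor force = 101,059 + 7,556 = 108,615, so u = 7,556/108,615 = 6.96%.
After the first change, employed and labor force both rise by 4,132; unemployed unchanged → E = 105,191, U = 7,556, labor force = 112,747.
After the second change, unemployed and labor force both rise by 6,340 → E = 105,191, U = 13,896, labor force = 119,087.
New unemployment rate = 13,896 / 119,087 = 11.67%.

New unemployment rate ≈ 11.67%.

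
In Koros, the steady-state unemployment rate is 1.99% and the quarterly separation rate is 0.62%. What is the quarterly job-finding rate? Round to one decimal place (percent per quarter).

From u* = s/(s+f): f = s·(1−u)/u.
f = 0.62 × (1 − 0.0199) / 0.0199 = 0.6077 / 0.0199 ≈ 30.5% per quarter.

Job-finding rate ≈ 30.5% per quarter.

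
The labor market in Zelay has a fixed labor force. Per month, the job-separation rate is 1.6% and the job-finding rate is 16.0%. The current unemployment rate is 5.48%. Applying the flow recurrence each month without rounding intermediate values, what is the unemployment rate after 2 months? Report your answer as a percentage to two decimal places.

With a fixed labor force, u_{t+1} = u_t + s·(1−u_t) − f·u_t = u_t·(1−s−f) + s.
Here 1−s−f = 0.824 and s = 0.016.
u_1 = 0.054800 × 0.824 + 0.016 = 0.061155.
u_2 = 0.061155 × 0.824 + 0.016 = 0.066392.

Unemployment rate after two months ≈ 6.64%.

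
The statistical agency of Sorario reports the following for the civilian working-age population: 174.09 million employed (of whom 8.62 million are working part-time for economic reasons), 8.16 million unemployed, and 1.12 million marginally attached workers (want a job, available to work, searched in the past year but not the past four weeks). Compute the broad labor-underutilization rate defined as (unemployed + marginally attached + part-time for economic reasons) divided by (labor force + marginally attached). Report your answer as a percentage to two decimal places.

Labor force = 174.09 + 8.16 = 182.25 million.
Numerator = 8.16 + 1.12 + 8.62 = 17.90 million.
Denominator = 182.25 + 1.12 = 183.37 million.
Broad rate = 17.90 / 183.37 = 9.76%.

Broad underutilization rate ≈ 9.76%.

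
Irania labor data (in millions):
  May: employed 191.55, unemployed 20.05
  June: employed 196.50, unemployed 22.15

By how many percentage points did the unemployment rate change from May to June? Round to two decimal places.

May: labor force = 191.55 + 20.05 = 211.60; u = 20.05/211.60 = 9.48%.
June: labor force = 196.50 + 22.15 = 218.65; u = 22.15/218.65 = 10.13%.
Change = 10.13% − 9.48% = +0.65 pp.

The unemployment rate changed by +0.65 percentage points.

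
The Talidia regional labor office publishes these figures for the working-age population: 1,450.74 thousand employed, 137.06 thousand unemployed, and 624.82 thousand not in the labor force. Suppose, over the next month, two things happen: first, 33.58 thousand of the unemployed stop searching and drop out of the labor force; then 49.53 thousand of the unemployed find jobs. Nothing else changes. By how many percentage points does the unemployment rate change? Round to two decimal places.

Initially, labor force = 1,450.74 + 137.06 = 1,587.80 thousand, so u = 137.06/1,587.80 = 8.63%.
After the first change, unemployed and labor force both fall by 33.58 → E = 1,450.74, U = 103.48, labor force = 1,554.22 thousand.
After the second change, unemployed falls and employed rises by 49.53; labor force unchanged → E = 1,500.27, U = 53.95, labor force = 1,554.22 thousand.
New unemployment rate = 53.95 / 1,554.22 = 3.47%.
Change = 3.47% − 8.63% = −5.16 percentage points.

The unemployment rate changes by −5.16 percentage points.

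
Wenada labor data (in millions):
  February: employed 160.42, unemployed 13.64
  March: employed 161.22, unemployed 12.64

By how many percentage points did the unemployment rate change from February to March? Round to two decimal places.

The unemployment rate changed by −0.57 percentage points.

February: labor force = 160.42 + 13.64 = 174.06; u = 13.64/174.06 = 7.84%.
March: labor force = 161.22 + 12.64 = 173.86; u = 12.64/173.86 = 7.27%.
Change = 7.27% − 7.84% = −0.57 pp.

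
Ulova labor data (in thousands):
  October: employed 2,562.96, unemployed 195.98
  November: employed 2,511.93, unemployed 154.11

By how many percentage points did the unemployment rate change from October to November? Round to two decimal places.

The unemployment rate changed by −1.32 percentage points.

October: labor force = 2,562.96 + 195.98 = 2,758.94; u = 195.98/2,758.94 = 7.10%.
November: labor force = 2,511.93 + 154.11 = 2,666.04; u = 154.11/2,666.04 = 5.78%.
Change = 5.78% − 7.10% = −1.32 pp.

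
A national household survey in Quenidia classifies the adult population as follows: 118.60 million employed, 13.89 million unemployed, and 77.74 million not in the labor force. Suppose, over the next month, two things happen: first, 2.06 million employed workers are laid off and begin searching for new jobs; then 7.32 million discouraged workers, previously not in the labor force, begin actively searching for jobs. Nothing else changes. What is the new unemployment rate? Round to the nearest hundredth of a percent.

New unemployment rate ≈ 16.64%.

Initially, labor force = 118.60 + 13.89 = 132.49 million, so u = 13.89/132.49 = 10.48%.
After the first change, employed falls and unemployed rises by 2.06; labor force unchanged → E = 116.54, U = 15.95, labor force = 132.49 million.
After the second change, unemployed and labor force both rise by 7.32 → E = 116.54, U = 23.27, labor force = 139.81 million.
New unemployment rate = 23.27 / 139.81 = 16.64%.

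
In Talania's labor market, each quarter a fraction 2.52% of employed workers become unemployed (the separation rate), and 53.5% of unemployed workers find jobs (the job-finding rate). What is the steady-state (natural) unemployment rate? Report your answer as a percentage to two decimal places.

Steady-state unemployment rate ≈ 4.50%.

At steady state the flows balance: s·E = f·U, so U/(E+U) = s/(s+f).
u* = 2.52 / (2.52 + 53.5) = 2.52 / 56.02 = 4.50%.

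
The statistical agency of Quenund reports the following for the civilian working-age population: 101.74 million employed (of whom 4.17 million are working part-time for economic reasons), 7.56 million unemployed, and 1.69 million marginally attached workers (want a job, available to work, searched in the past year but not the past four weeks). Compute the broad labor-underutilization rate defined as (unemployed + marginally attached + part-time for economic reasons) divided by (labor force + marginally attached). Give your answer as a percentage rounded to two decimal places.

Labor force = 101.74 + 7.56 = 109.30 million.
Numerator = 7.56 + 1.69 + 4.17 = 13.42 million.
Denominator = 109.30 + 1.69 = 110.99 million.
Broad rate = 13.42 / 110.99 = 12.09%.

Broad underutilization rate ≈ 12.09%.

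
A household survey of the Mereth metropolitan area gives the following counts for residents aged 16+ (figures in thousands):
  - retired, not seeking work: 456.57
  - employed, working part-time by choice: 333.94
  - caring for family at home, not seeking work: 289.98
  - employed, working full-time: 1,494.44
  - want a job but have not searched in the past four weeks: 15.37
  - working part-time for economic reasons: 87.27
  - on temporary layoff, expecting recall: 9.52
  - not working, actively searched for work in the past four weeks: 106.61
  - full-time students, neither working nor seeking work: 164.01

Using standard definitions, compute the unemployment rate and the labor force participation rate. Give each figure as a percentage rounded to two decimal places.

Employed = 333.94 + 1,494.44 + 87.27 = 1,915.65 thousand (anyone who worked, including part-time for economic reasons, counts as employed).
Unemployed = 9.52 + 106.61 = 116.13 thousand (jobless and actively searching, or on temporary layoff).
Labor force = 1,915.65 + 116.13 = 2,031.78 thousand.
Not in labor force = 456.57 + 289.98 + 15.37 + 164.01 = 925.93 thousand (those not working and not actively searching are outside the labor force — including those who want a job but have given up searching).
Civilian working-age population = 2,031.78 + 925.93 = 2,957.71 thousand.
Unemployment rate = 116.13 / 2,031.78 = 5.72%.
Labor force participation rate = 2,031.78 / 2,957.71 = 68.69%.

Unemployment rate ≈ 5.72%; labor force participation rate ≈ 68.69%.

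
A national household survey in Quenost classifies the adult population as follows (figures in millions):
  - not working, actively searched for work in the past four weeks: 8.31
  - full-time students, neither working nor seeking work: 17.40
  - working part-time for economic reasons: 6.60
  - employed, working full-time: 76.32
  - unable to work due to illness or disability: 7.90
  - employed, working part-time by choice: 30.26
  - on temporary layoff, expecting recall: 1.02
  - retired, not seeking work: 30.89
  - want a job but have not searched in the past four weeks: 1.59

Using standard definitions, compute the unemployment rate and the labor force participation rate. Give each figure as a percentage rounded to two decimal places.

Unemployment rate ≈ 7.62%; labor force participation rate ≈ 67.95%.

Employed = 6.60 + 76.32 + 30.26 = 113.18 million (anyone who worked, including part-time for economic reasons, counts as employed).
Unemployed = 8.31 + 1.02 = 9.33 million (jobless and actively searching, or on temporary layoff).
Labor force = 113.18 + 9.33 = 122.51 million.
Not in labor force = 17.40 + 7.90 + 30.89 + 1.59 = 57.78 million (those not working and not actively searching are outside the labor force — including those who want a job but have given up searching).
Civilian working-age population = 122.51 + 57.78 = 180.29 million.
Unemployment rate = 9.33 / 122.51 = 7.62%.
Labor force participation rate = 122.51 / 180.29 = 67.95%.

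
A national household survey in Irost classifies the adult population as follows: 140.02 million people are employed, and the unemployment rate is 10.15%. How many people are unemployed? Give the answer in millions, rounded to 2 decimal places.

Let U be the number unemployed. The labor force is E + U, and U/(E+U) = 0.1015.
So U = 0.1015 × 140.02 / (1 − 0.1015) = 14.2120 / 0.8985 ≈ 15.82 million.

About 15.82 million are unemployed.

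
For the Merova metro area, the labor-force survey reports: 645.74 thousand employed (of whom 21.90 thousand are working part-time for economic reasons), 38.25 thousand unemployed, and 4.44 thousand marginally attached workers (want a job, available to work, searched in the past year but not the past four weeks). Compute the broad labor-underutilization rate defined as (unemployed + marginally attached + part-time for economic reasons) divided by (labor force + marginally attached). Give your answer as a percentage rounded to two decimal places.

Labor force = 645.74 + 38.25 = 683.99 thousand.
Numerator = 38.25 + 4.44 + 21.90 = 64.59 thousand.
Denominator = 683.99 + 4.44 = 688.43 thousand.
Broad rate = 64.59 / 688.43 = 9.38%.

Broad underutilization rate ≈ 9.38%.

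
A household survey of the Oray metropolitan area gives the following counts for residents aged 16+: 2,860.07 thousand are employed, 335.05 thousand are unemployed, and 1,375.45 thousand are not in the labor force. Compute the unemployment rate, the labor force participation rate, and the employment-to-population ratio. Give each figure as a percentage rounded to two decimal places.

Unemployment rate ≈ 10.49%; labor force participation rate ≈ 69.91%; employment-population ratio ≈ 62.58%.

Labor force = employed + unemployed = 2,860.07 + 335.05 = 3,195.12 thousand.
Working-age population = 3,195.12 + 1,375.45 = 4,570.57 thousand.
Unemployment rate = 335.05 / 3,195.12 = 10.49%.
Labor force participation rate = 3,195.12 / 4,570.57 = 69.91%.
Employment-population ratio = 2,860.07 / 4,570.57 = 62.58%.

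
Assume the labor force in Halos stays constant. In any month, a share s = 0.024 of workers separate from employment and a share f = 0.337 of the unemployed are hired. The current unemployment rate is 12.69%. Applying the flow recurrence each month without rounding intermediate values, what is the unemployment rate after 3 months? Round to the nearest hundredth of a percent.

With a fixed labor force, u_{t+1} = u_t + s·(1−u_t) − f·u_t = u_t·(1−s−f) + s.
Here 1−s−f = 0.639 and s = 0.024.
u_1 = 0.126900 × 0.639 + 0.024 = 0.105089.
u_2 = 0.105089 × 0.639 + 0.024 = 0.091152.
u_3 = 0.091152 × 0.639 + 0.024 = 0.082246.

Unemployment rate after three months ≈ 8.22%.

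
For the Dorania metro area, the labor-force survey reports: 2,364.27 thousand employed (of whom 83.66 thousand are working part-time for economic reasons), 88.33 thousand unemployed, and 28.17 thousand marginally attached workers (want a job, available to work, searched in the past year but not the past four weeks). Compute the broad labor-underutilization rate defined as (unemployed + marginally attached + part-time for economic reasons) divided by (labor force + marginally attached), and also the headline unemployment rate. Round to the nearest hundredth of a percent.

Broad underutilization rate ≈ 8.07%; headline unemployment rate ≈ 3.60%.

Labor force = 2,364.27 + 88.33 = 2,452.60 thousand.
Numerator = 88.33 + 28.17 + 83.66 = 200.16 thousand.
Denominator = 2,452.60 + 28.17 = 2,480.77 thousand.
Broad rate = 200.16 / 2,480.77 = 8.07%.
Headline unemployment rate = 88.33 / 2,452.60 = 3.60%.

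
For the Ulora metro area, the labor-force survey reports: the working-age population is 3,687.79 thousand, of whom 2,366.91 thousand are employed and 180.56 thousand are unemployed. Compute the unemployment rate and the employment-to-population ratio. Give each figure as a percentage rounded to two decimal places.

Unemployment rate ≈ 7.09%; employment-population ratio ≈ 64.18%.

Labor force = employed + unemployed = 2,366.91 + 180.56 = 2,547.47 thousand.
Unemployment rate = 180.56 / 2,547.47 = 7.09%.
Employment-population ratio = 2,366.91 / 3,687.79 = 64.18%.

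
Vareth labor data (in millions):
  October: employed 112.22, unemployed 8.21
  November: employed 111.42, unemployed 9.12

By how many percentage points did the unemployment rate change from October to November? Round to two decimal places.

October: labor force = 112.22 + 8.21 = 120.43; u = 8.21/120.43 = 6.82%.
November: labor force = 111.42 + 9.12 = 120.54; u = 9.12/120.54 = 7.57%.
Change = 7.57% − 6.82% = +0.75 pp.

The unemployment rate changed by +0.75 percentage points.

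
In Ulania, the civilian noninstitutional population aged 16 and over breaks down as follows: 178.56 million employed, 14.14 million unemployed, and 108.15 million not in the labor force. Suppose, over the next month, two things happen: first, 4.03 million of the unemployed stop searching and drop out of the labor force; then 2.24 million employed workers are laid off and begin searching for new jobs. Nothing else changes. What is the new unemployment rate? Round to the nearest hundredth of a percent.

New unemployment rate ≈ 6.55%.

Initially, labor force = 178.56 + 14.14 = 192.70 million, so u = 14.14/192.70 = 7.34%.
After the first change, unemployed and labor force both fall by 4.03 → E = 178.56, U = 10.11, labor force = 188.67 million.
After the second change, employed falls and unemployed rises by 2.24; labor force unchanged → E = 176.32, U = 12.35, labor force = 188.67 million.
New unemployment rate = 12.35 / 188.67 = 6.55%.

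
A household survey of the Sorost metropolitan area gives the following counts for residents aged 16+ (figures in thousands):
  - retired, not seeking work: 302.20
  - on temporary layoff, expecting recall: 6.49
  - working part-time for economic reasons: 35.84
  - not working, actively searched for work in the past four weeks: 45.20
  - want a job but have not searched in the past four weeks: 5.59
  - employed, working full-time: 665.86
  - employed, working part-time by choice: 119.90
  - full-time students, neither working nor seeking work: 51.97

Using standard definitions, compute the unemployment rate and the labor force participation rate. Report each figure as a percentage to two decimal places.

Unemployment rate ≈ 5.92%; labor force participation rate ≈ 70.82%.

Employed = 35.84 + 665.86 + 119.90 = 821.60 thousand (anyone who worked, including part-time for economic reasons, counts as employed).
Unemployed = 6.49 + 45.20 = 51.69 thousand (jobless and actively searching, or on temporary layoff).
Labor force = 821.60 + 51.69 = 873.29 thousand.
Not in labor force = 302.20 + 5.59 + 51.97 = 359.76 thousand (those not working and not actively searching are outside the labor force — including those who want a job but have given up searching).
Civilian working-age population = 873.29 + 359.76 = 1,233.05 thousand.
Unemployment rate = 51.69 / 873.29 = 5.92%.
Labor force participation rate = 873.29 / 1,233.05 = 70.82%.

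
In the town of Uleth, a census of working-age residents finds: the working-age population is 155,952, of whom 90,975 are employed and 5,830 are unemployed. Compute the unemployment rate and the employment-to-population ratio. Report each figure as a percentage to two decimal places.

Unemployment rate ≈ 6.02%; employment-population ratio ≈ 58.34%.

Labor force = employed + unemployed = 90,975 + 5,830 = 96,805.
Unemployment rate = 5,830 / 96,805 = 6.02%.
Employment-population ratio = 90,975 / 155,952 = 58.34%.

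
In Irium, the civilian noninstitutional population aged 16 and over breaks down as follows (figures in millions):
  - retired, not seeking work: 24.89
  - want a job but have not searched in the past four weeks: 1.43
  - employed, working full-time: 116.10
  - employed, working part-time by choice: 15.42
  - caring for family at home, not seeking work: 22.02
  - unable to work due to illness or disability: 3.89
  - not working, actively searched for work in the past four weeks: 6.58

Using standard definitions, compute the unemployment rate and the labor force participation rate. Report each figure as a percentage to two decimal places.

Unemployment rate ≈ 4.76%; labor force participation rate ≈ 72.56%.

Employed = 116.10 + 15.42 = 131.52 million.
Unemployed = 6.58 million.
Labor force = 131.52 + 6.58 = 138.10 million.
Not in labor force = 24.89 + 1.43 + 22.02 + 3.89 = 52.23 million (those not working and not actively searching are outside the labor force — including those who want a job but have given up searching).
Civilian working-age population = 138.10 + 52.23 = 190.33 million.
Unemployment rate = 6.58 / 138.10 = 4.76%.
Labor force participation rate = 138.10 / 190.33 = 72.56%.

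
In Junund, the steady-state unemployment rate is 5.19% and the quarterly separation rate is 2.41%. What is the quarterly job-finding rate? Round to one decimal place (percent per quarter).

Job-finding rate ≈ 44.0% per quarter.

From u* = s/(s+f): f = s·(1−u)/u.
f = 2.41 × (1 − 0.0519) / 0.0519 = 2.2849 / 0.0519 ≈ 44.0% per quarter.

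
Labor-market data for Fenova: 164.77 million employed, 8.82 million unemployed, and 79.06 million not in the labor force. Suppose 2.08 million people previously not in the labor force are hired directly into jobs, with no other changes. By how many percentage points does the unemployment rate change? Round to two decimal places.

Initially, labor force = 164.77 + 8.82 = 173.59 million, so u = 8.82/173.59 = 5.08%.
After the change, employed and labor force both rise by 2.08; unemployed unchanged → E = 166.85, U = 8.82, labor force = 175.67 million.
New unemployment rate = 8.82 / 175.67 = 5.02%.
Change = 5.02% − 5.08% = −0.06 percentage points.

The unemployment rate changes by −0.06 percentage points.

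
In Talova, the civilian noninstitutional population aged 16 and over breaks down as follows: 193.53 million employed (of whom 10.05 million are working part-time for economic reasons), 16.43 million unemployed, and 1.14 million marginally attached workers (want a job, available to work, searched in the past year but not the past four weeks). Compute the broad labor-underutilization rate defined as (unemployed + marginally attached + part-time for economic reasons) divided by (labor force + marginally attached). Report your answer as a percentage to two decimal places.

Labor force = 193.53 + 16.43 = 209.96 million.
Numerator = 16.43 + 1.14 + 10.05 = 27.62 million.
Denominator = 209.96 + 1.14 = 211.10 million.
Broad rate = 27.62 / 211.10 = 13.08%.

Broad underutilization rate ≈ 13.08%.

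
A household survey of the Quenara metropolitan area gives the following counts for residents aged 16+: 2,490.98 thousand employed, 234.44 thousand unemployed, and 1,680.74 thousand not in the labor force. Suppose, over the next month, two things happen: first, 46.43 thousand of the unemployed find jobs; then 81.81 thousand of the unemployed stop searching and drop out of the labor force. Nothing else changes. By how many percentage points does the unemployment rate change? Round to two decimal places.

Initially, labor force = 2,490.98 + 234.44 = 2,725.42 thousand, so u = 234.44/2,725.42 = 8.60%.
After the first change, unemployed falls and employed rises by 46.43; labor force unchanged → E = 2,537.41, U = 188.01, labor force = 2,725.42 thousand.
After the second change, unemployed and labor force both fall by 81.81 → E = 2,537.41, U = 106.20, labor force = 2,643.61 thousand.
New unemployment rate = 106.20 / 2,643.61 = 4.02%.
Change = 4.02% − 8.60% = −4.58 percentage points.

The unemployment rate changes by −4.58 percentage points.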